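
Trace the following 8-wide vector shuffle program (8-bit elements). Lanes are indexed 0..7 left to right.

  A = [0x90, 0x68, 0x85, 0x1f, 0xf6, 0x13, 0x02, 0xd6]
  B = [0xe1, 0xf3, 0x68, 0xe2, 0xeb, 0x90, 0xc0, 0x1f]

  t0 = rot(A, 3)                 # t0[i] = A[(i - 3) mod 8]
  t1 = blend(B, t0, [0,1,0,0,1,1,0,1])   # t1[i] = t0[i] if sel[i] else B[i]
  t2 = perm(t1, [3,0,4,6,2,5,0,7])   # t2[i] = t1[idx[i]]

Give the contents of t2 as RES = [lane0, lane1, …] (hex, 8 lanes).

RES = [0xe2, 0xe1, 0x68, 0xc0, 0x68, 0x85, 0xe1, 0xf6]

  t0: 13 02 d6 90 68 85 1f f6
  t1: e1 02 68 e2 68 85 c0 f6
  t2: e2 e1 68 c0 68 85 e1 f6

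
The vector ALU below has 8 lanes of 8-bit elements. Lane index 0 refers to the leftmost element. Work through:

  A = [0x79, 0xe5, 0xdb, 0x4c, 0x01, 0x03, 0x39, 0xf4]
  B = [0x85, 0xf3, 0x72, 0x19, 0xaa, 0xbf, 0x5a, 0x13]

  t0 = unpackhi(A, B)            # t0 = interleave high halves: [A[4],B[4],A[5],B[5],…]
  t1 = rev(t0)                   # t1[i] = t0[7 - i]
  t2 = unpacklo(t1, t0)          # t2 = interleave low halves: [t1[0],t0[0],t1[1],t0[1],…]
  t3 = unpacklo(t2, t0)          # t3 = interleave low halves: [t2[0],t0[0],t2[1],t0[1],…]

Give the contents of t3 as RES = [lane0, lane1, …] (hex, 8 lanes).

t0 = [0x01, 0xaa, 0x03, 0xbf, 0x39, 0x5a, 0xf4, 0x13]
t1 = [0x13, 0xf4, 0x5a, 0x39, 0xbf, 0x03, 0xaa, 0x01]
t2 = [0x13, 0x01, 0xf4, 0xaa, 0x5a, 0x03, 0x39, 0xbf]
t3 = [0x13, 0x01, 0x01, 0xaa, 0xf4, 0x03, 0xaa, 0xbf]

RES = [0x13, 0x01, 0x01, 0xaa, 0xf4, 0x03, 0xaa, 0xbf]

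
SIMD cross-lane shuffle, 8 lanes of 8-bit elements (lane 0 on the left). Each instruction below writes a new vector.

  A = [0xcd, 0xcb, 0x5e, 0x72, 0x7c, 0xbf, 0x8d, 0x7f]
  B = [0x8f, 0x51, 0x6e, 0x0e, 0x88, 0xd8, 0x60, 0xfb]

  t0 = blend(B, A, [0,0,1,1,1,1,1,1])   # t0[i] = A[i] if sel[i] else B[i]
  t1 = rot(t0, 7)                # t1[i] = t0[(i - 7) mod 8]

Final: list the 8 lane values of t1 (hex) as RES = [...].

RES = [ 0x51  0x5e  0x72  0x7c  0xbf  0x8d  0x7f  0x8f ]

  t0: 8f 51 5e 72 7c bf 8d 7f
  t1: 51 5e 72 7c bf 8d 7f 8f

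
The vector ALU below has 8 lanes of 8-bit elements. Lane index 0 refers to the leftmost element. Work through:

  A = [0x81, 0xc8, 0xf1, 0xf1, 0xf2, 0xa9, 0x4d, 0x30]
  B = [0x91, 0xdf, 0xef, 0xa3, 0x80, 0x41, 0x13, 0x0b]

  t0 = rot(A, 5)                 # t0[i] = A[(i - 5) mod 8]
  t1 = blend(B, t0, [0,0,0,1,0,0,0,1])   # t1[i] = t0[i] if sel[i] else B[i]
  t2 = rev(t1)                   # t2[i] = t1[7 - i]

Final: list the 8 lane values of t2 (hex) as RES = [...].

t0 = [0xf1, 0xf2, 0xa9, 0x4d, 0x30, 0x81, 0xc8, 0xf1]
t1 = [0x91, 0xdf, 0xef, 0x4d, 0x80, 0x41, 0x13, 0xf1]
t2 = [0xf1, 0x13, 0x41, 0x80, 0x4d, 0xef, 0xdf, 0x91]

RES = [ 0xf1  0x13  0x41  0x80  0x4d  0xef  0xdf  0x91 ]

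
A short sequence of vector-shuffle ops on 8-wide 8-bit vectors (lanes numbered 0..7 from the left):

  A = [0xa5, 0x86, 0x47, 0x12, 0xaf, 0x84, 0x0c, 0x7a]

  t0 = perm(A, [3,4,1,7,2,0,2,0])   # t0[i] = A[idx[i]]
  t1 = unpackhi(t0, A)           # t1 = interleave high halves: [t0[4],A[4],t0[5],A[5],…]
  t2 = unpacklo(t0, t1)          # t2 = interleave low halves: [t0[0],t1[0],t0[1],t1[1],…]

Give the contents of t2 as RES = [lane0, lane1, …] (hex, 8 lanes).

RES = [ 0x12  0x47  0xaf  0xaf  0x86  0xa5  0x7a  0x84 ]

t0 = [0x12, 0xaf, 0x86, 0x7a, 0x47, 0xa5, 0x47, 0xa5]
t1 = [0x47, 0xaf, 0xa5, 0x84, 0x47, 0x0c, 0xa5, 0x7a]
t2 = [0x12, 0x47, 0xaf, 0xaf, 0x86, 0xa5, 0x7a, 0x84]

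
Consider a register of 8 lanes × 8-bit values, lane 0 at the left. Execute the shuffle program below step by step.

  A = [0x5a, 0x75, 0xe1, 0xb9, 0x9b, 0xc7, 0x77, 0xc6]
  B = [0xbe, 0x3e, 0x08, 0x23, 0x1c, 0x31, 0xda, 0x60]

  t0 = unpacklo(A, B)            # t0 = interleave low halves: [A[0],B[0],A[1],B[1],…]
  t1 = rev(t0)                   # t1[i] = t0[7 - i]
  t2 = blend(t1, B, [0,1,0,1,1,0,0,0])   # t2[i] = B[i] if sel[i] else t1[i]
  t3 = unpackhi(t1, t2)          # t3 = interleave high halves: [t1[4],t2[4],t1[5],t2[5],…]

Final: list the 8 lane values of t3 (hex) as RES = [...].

RES = [0x3e, 0x1c, 0x75, 0x75, 0xbe, 0xbe, 0x5a, 0x5a]

→ t0 |5a|be|75|3e|e1|08|b9|23|
→ t1 |23|b9|08|e1|3e|75|be|5a|
→ t2 |23|3e|08|23|1c|75|be|5a|
→ t3 |3e|1c|75|75|be|be|5a|5a|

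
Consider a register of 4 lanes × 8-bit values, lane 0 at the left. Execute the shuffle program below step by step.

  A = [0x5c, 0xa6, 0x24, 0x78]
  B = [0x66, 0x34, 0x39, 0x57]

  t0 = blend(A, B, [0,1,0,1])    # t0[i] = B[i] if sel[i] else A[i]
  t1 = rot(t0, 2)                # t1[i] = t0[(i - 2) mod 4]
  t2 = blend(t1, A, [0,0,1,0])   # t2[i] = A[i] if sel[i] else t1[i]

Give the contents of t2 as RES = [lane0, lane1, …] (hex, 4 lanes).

  t0: 5c 34 24 57
  t1: 24 57 5c 34
  t2: 24 57 24 34

RES = [ 0x24  0x57  0x24  0x34 ]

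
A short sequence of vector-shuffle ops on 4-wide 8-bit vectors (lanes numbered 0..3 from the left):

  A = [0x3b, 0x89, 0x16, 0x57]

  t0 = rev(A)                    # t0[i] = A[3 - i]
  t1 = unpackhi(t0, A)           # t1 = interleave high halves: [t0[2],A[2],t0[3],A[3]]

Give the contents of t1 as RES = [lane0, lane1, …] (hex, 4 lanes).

  t0: 57 16 89 3b
  t1: 89 16 3b 57

RES = [0x89, 0x16, 0x3b, 0x57]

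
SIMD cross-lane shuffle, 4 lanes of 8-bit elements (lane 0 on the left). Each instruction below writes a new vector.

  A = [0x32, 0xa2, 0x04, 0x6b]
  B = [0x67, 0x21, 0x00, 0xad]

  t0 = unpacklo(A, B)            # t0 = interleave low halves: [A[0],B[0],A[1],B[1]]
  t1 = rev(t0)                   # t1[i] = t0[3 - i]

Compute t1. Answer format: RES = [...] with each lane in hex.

t0 = [0x32, 0x67, 0xa2, 0x21]
t1 = [0x21, 0xa2, 0x67, 0x32]

RES = [0x21, 0xa2, 0x67, 0x32]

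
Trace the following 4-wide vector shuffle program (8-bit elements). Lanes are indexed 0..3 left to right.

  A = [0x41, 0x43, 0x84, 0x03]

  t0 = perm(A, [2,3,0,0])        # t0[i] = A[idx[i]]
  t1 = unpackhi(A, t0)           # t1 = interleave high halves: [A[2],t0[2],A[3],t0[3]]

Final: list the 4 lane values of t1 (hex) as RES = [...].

t0 = [0x84, 0x03, 0x41, 0x41]
t1 = [0x84, 0x41, 0x03, 0x41]

RES = [ 0x84  0x41  0x03  0x41 ]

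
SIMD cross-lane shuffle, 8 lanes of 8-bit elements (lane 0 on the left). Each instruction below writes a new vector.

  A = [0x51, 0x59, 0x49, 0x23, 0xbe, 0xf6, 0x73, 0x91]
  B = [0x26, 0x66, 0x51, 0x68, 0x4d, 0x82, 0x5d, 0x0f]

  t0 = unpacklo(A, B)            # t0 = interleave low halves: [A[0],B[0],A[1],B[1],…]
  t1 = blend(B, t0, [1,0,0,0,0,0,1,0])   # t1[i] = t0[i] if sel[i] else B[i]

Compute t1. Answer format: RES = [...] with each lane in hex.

RES = [ 0x51  0x66  0x51  0x68  0x4d  0x82  0x23  0x0f ]

  t0: 51 26 59 66 49 51 23 68
  t1: 51 66 51 68 4d 82 23 0f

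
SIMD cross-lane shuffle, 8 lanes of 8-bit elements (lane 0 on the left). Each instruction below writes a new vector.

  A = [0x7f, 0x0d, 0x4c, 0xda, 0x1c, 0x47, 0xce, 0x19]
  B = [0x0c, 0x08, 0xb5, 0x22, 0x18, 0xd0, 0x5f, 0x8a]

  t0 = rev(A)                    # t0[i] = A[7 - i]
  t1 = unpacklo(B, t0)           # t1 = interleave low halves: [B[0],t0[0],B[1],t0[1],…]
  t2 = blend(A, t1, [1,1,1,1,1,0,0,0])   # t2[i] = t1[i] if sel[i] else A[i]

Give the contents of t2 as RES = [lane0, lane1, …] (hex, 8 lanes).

RES = [0x0c, 0x19, 0x08, 0xce, 0xb5, 0x47, 0xce, 0x19]

→ t0 |19|ce|47|1c|da|4c|0d|7f|
→ t1 |0c|19|08|ce|b5|47|22|1c|
→ t2 |0c|19|08|ce|b5|47|ce|19|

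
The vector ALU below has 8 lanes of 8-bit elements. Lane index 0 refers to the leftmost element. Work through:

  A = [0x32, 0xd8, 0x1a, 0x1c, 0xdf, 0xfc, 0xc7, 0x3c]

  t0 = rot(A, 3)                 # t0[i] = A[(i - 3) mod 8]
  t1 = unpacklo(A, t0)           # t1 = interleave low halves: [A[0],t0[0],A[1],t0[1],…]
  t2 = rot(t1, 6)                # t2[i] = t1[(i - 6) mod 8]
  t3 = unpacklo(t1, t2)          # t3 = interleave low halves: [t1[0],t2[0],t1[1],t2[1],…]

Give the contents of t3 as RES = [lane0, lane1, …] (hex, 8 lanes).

t0 = [0xfc, 0xc7, 0x3c, 0x32, 0xd8, 0x1a, 0x1c, 0xdf]
t1 = [0x32, 0xfc, 0xd8, 0xc7, 0x1a, 0x3c, 0x1c, 0x32]
t2 = [0xd8, 0xc7, 0x1a, 0x3c, 0x1c, 0x32, 0x32, 0xfc]
t3 = [0x32, 0xd8, 0xfc, 0xc7, 0xd8, 0x1a, 0xc7, 0x3c]

RES = [ 0x32  0xd8  0xfc  0xc7  0xd8  0x1a  0xc7  0x3c ]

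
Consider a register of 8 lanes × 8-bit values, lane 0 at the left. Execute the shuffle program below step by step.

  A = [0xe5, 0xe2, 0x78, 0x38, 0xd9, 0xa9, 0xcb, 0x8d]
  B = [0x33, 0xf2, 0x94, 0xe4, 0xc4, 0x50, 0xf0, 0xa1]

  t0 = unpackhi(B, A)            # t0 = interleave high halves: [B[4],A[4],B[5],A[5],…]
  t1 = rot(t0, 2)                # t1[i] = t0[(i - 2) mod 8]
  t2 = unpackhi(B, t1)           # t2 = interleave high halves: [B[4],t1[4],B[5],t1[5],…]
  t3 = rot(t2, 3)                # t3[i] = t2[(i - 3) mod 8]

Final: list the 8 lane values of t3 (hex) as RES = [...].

  t0: c4 d9 50 a9 f0 cb a1 8d
  t1: a1 8d c4 d9 50 a9 f0 cb
  t2: c4 50 50 a9 f0 f0 a1 cb
  t3: f0 a1 cb c4 50 50 a9 f0

RES = [ 0xf0  0xa1  0xcb  0xc4  0x50  0x50  0xa9  0xf0 ]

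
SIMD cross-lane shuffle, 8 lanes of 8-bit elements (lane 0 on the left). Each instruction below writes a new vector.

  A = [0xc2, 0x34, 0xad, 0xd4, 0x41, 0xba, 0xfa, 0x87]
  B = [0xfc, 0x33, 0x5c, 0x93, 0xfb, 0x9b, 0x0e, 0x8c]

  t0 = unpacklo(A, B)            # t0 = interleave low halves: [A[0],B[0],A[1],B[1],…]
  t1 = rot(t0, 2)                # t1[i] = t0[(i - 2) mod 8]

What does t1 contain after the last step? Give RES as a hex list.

t0 = [0xc2, 0xfc, 0x34, 0x33, 0xad, 0x5c, 0xd4, 0x93]
t1 = [0xd4, 0x93, 0xc2, 0xfc, 0x34, 0x33, 0xad, 0x5c]

RES = [0xd4, 0x93, 0xc2, 0xfc, 0x34, 0x33, 0xad, 0x5c]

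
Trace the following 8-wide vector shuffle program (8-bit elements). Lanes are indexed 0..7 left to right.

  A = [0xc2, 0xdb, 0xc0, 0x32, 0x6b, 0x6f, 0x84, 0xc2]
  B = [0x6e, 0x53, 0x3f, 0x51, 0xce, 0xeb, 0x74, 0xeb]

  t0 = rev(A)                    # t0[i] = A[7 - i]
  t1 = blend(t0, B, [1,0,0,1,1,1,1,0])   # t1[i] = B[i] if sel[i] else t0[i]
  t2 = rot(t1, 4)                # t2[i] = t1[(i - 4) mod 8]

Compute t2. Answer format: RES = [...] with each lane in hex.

  t0: c2 84 6f 6b 32 c0 db c2
  t1: 6e 84 6f 51 ce eb 74 c2
  t2: ce eb 74 c2 6e 84 6f 51

RES = [ 0xce  0xeb  0x74  0xc2  0x6e  0x84  0x6f  0x51 ]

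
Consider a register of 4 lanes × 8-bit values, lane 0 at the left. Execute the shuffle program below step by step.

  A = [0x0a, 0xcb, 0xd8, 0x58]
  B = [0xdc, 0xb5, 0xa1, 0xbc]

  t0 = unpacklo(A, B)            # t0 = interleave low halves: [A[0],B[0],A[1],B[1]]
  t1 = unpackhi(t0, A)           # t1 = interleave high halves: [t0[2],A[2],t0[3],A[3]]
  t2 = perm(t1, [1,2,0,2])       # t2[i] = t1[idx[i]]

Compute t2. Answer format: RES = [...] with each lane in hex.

RES = [0xd8, 0xb5, 0xcb, 0xb5]

  t0: 0a dc cb b5
  t1: cb d8 b5 58
  t2: d8 b5 cb b5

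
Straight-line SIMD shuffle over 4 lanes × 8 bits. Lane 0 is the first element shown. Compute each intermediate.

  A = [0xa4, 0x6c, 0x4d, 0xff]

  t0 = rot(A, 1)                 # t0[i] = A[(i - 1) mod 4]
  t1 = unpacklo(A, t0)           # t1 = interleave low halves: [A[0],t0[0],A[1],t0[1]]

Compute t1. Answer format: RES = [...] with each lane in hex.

RES = [0xa4, 0xff, 0x6c, 0xa4]

  t0: ff a4 6c 4d
  t1: a4 ff 6c a4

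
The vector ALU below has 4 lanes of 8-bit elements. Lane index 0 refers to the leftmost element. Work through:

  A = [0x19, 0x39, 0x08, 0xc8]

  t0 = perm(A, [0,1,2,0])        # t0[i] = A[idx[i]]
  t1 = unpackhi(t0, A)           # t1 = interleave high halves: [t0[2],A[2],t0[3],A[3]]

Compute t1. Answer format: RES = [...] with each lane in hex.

t0 = [0x19, 0x39, 0x08, 0x19]
t1 = [0x08, 0x08, 0x19, 0xc8]

RES = [ 0x08  0x08  0x19  0xc8 ]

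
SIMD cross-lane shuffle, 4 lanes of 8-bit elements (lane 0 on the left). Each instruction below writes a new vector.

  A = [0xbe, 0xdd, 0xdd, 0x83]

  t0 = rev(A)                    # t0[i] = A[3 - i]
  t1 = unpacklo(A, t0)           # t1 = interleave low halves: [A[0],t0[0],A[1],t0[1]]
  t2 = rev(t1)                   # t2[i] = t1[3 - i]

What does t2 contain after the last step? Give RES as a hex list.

RES = [0xdd, 0xdd, 0x83, 0xbe]

  t0: 83 dd dd be
  t1: be 83 dd dd
  t2: dd dd 83 be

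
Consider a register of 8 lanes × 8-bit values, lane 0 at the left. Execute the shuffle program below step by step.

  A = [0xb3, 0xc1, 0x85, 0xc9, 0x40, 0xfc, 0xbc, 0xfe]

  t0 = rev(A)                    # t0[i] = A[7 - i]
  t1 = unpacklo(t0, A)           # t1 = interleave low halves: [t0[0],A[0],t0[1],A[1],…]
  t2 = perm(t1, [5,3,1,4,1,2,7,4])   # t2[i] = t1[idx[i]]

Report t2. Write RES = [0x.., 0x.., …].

RES = [ 0x85  0xc1  0xb3  0xfc  0xb3  0xbc  0xc9  0xfc ]

t0 = [0xfe, 0xbc, 0xfc, 0x40, 0xc9, 0x85, 0xc1, 0xb3]
t1 = [0xfe, 0xb3, 0xbc, 0xc1, 0xfc, 0x85, 0x40, 0xc9]
t2 = [0x85, 0xc1, 0xb3, 0xfc, 0xb3, 0xbc, 0xc9, 0xfc]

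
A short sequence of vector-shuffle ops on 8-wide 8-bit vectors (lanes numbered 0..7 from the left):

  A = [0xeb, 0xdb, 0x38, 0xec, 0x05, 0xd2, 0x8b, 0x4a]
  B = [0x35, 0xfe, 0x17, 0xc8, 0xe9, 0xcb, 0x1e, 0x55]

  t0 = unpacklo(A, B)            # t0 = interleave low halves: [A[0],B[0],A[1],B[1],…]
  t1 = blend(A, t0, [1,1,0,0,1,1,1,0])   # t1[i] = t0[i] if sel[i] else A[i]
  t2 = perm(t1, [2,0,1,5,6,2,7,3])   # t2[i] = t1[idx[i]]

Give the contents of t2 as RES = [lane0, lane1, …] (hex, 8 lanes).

RES = [0x38, 0xeb, 0x35, 0x17, 0xec, 0x38, 0x4a, 0xec]

t0 = [0xeb, 0x35, 0xdb, 0xfe, 0x38, 0x17, 0xec, 0xc8]
t1 = [0xeb, 0x35, 0x38, 0xec, 0x38, 0x17, 0xec, 0x4a]
t2 = [0x38, 0xeb, 0x35, 0x17, 0xec, 0x38, 0x4a, 0xec]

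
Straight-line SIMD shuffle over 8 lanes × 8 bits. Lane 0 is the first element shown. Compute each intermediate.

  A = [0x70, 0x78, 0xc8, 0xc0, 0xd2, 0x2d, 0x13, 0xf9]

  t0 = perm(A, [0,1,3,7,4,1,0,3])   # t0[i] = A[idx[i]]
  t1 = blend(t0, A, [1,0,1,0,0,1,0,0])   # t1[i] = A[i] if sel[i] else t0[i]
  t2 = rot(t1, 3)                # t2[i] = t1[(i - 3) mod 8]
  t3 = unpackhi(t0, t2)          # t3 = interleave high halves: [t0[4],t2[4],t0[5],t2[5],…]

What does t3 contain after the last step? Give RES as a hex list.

t0 = [0x70, 0x78, 0xc0, 0xf9, 0xd2, 0x78, 0x70, 0xc0]
t1 = [0x70, 0x78, 0xc8, 0xf9, 0xd2, 0x2d, 0x70, 0xc0]
t2 = [0x2d, 0x70, 0xc0, 0x70, 0x78, 0xc8, 0xf9, 0xd2]
t3 = [0xd2, 0x78, 0x78, 0xc8, 0x70, 0xf9, 0xc0, 0xd2]

RES = [0xd2, 0x78, 0x78, 0xc8, 0x70, 0xf9, 0xc0, 0xd2]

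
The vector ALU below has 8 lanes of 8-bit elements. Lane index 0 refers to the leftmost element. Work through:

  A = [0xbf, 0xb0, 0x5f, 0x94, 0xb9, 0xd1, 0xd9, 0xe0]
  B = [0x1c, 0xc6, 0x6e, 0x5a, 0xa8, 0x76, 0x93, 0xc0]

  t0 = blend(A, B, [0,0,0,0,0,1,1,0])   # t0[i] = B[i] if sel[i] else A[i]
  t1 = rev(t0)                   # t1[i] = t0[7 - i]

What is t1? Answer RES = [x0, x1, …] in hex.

RES = [ 0xe0  0x93  0x76  0xb9  0x94  0x5f  0xb0  0xbf ]

→ t0 |bf|b0|5f|94|b9|76|93|e0|
→ t1 |e0|93|76|b9|94|5f|b0|bf|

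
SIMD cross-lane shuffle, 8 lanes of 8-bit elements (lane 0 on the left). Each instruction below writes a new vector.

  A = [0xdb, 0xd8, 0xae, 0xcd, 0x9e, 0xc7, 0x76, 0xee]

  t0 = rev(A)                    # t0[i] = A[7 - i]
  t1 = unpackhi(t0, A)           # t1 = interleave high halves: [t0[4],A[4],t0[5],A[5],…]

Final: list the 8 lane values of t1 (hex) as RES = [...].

RES = [0xcd, 0x9e, 0xae, 0xc7, 0xd8, 0x76, 0xdb, 0xee]

  t0: ee 76 c7 9e cd ae d8 db
  t1: cd 9e ae c7 d8 76 db ee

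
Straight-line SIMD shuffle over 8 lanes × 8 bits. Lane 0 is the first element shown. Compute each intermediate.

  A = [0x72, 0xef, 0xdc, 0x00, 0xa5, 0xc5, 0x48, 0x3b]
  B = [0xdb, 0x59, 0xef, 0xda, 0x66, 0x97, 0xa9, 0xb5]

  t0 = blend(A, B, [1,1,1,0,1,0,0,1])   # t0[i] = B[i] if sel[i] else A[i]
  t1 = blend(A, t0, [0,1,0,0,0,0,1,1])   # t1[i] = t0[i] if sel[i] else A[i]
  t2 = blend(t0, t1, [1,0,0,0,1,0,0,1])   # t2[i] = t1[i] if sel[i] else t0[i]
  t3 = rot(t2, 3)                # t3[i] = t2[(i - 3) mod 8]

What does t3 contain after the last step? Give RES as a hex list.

→ t0 |db|59|ef|00|66|c5|48|b5|
→ t1 |72|59|dc|00|a5|c5|48|b5|
→ t2 |72|59|ef|00|a5|c5|48|b5|
→ t3 |c5|48|b5|72|59|ef|00|a5|

RES = [ 0xc5  0x48  0xb5  0x72  0x59  0xef  0x00  0xa5 ]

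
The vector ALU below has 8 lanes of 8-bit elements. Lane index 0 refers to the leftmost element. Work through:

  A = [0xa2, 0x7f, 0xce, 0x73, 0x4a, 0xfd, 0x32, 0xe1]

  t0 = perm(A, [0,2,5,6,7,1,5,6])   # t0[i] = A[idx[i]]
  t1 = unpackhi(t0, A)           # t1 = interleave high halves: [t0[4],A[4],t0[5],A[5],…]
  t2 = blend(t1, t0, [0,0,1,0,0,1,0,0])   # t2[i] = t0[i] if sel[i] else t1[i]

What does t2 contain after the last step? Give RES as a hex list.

  t0: a2 ce fd 32 e1 7f fd 32
  t1: e1 4a 7f fd fd 32 32 e1
  t2: e1 4a fd fd fd 7f 32 e1

RES = [0xe1, 0x4a, 0xfd, 0xfd, 0xfd, 0x7f, 0x32, 0xe1]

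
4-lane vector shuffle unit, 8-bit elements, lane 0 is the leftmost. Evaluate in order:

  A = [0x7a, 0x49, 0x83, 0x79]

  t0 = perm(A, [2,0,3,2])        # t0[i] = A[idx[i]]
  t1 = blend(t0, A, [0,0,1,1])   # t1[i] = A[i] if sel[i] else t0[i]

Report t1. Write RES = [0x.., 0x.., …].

  t0: 83 7a 79 83
  t1: 83 7a 83 79

RES = [ 0x83  0x7a  0x83  0x79 ]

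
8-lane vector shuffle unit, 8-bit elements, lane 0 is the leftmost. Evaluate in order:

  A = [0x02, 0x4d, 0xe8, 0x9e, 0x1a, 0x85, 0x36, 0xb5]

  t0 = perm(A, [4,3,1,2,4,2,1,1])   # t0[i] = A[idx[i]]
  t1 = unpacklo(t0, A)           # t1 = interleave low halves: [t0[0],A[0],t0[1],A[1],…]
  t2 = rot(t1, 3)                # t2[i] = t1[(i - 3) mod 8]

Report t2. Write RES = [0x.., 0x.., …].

RES = [0xe8, 0xe8, 0x9e, 0x1a, 0x02, 0x9e, 0x4d, 0x4d]

→ t0 |1a|9e|4d|e8|1a|e8|4d|4d|
→ t1 |1a|02|9e|4d|4d|e8|e8|9e|
→ t2 |e8|e8|9e|1a|02|9e|4d|4d|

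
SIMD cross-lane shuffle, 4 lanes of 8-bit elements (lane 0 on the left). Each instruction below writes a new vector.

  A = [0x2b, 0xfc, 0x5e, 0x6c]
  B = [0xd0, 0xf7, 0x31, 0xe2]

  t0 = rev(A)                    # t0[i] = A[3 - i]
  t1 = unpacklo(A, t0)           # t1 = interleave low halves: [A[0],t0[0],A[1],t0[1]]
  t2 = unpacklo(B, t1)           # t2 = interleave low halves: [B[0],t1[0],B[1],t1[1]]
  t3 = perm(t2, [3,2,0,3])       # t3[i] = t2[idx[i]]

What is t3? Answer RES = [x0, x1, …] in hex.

RES = [ 0x6c  0xf7  0xd0  0x6c ]

  t0: 6c 5e fc 2b
  t1: 2b 6c fc 5e
  t2: d0 2b f7 6c
  t3: 6c f7 d0 6c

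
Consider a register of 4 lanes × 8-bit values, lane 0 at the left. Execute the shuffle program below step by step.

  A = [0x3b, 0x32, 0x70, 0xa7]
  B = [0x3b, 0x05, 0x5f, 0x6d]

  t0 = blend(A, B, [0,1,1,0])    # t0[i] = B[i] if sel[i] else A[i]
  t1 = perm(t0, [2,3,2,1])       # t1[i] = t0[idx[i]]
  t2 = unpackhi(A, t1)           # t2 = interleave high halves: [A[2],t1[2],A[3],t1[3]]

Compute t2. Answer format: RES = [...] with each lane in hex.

→ t0 |3b|05|5f|a7|
→ t1 |5f|a7|5f|05|
→ t2 |70|5f|a7|05|

RES = [0x70, 0x5f, 0xa7, 0x05]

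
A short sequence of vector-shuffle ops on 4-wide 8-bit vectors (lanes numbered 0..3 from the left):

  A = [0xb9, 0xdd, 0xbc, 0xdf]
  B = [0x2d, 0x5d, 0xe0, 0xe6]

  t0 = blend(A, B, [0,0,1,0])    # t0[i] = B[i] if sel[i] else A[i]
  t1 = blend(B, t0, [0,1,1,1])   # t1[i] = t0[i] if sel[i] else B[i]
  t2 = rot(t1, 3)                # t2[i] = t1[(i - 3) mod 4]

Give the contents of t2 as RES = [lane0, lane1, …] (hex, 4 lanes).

  t0: b9 dd e0 df
  t1: 2d dd e0 df
  t2: dd e0 df 2d

RES = [0xdd, 0xe0, 0xdf, 0x2d]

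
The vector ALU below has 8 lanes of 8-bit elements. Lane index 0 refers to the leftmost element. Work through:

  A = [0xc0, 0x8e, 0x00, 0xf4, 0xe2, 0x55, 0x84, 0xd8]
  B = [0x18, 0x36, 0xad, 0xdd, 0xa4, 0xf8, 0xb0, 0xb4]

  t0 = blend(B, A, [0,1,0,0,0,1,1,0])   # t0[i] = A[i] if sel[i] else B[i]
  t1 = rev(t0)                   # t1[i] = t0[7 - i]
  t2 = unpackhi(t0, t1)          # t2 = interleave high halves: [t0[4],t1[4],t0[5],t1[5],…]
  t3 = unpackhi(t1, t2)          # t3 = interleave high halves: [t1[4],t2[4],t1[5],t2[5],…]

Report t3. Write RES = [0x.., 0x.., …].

RES = [0xdd, 0x84, 0xad, 0x8e, 0x8e, 0xb4, 0x18, 0x18]

t0 = [0x18, 0x8e, 0xad, 0xdd, 0xa4, 0x55, 0x84, 0xb4]
t1 = [0xb4, 0x84, 0x55, 0xa4, 0xdd, 0xad, 0x8e, 0x18]
t2 = [0xa4, 0xdd, 0x55, 0xad, 0x84, 0x8e, 0xb4, 0x18]
t3 = [0xdd, 0x84, 0xad, 0x8e, 0x8e, 0xb4, 0x18, 0x18]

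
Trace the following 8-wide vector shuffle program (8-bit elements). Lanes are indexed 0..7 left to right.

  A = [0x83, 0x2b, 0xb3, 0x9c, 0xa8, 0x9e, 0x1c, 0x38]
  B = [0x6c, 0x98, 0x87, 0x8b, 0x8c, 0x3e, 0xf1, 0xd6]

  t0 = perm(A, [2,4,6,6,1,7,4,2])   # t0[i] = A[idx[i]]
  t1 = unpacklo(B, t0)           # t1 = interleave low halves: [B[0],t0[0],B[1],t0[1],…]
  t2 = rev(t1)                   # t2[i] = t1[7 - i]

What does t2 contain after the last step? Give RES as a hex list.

t0 = [0xb3, 0xa8, 0x1c, 0x1c, 0x2b, 0x38, 0xa8, 0xb3]
t1 = [0x6c, 0xb3, 0x98, 0xa8, 0x87, 0x1c, 0x8b, 0x1c]
t2 = [0x1c, 0x8b, 0x1c, 0x87, 0xa8, 0x98, 0xb3, 0x6c]

RES = [ 0x1c  0x8b  0x1c  0x87  0xa8  0x98  0xb3  0x6c ]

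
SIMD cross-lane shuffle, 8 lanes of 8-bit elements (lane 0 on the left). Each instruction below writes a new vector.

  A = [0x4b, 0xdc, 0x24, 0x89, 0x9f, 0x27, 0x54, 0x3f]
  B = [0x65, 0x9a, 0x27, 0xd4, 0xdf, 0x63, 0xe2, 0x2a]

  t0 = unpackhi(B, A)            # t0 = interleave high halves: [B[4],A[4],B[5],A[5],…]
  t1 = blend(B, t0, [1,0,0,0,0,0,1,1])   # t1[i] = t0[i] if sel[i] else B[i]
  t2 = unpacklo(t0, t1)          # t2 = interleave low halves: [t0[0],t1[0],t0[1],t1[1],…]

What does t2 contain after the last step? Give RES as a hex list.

  t0: df 9f 63 27 e2 54 2a 3f
  t1: df 9a 27 d4 df 63 2a 3f
  t2: df df 9f 9a 63 27 27 d4

RES = [ 0xdf  0xdf  0x9f  0x9a  0x63  0x27  0x27  0xd4 ]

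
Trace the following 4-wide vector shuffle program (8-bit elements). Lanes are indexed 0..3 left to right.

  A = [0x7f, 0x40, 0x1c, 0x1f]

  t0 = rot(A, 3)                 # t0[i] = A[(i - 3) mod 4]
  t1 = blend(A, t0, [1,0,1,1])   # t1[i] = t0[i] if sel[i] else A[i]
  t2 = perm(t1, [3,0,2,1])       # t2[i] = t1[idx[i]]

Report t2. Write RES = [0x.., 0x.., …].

  t0: 40 1c 1f 7f
  t1: 40 40 1f 7f
  t2: 7f 40 1f 40

RES = [0x7f, 0x40, 0x1f, 0x40]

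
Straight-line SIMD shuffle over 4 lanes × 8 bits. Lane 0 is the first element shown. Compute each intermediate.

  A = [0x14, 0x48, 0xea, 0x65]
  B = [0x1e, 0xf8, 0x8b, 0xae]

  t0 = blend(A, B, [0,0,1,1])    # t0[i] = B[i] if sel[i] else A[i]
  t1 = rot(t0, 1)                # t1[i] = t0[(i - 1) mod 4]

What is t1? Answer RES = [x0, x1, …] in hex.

t0 = [0x14, 0x48, 0x8b, 0xae]
t1 = [0xae, 0x14, 0x48, 0x8b]

RES = [0xae, 0x14, 0x48, 0x8b]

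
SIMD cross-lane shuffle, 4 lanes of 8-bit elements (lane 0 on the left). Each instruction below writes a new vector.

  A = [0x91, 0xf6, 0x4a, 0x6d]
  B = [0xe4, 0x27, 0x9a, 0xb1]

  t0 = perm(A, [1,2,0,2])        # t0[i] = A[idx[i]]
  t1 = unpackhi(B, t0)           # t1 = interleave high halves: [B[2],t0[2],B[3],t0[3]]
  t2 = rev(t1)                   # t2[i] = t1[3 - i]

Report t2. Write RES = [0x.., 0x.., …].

t0 = [0xf6, 0x4a, 0x91, 0x4a]
t1 = [0x9a, 0x91, 0xb1, 0x4a]
t2 = [0x4a, 0xb1, 0x91, 0x9a]

RES = [ 0x4a  0xb1  0x91  0x9a ]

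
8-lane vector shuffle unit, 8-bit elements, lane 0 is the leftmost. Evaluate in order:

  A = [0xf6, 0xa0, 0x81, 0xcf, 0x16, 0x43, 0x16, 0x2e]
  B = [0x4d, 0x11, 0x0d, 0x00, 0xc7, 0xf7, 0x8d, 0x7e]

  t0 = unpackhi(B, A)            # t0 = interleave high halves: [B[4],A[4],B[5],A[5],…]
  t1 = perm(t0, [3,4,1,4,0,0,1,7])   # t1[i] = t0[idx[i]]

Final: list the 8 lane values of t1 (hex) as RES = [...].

→ t0 |c7|16|f7|43|8d|16|7e|2e|
→ t1 |43|8d|16|8d|c7|c7|16|2e|

RES = [0x43, 0x8d, 0x16, 0x8d, 0xc7, 0xc7, 0x16, 0x2e]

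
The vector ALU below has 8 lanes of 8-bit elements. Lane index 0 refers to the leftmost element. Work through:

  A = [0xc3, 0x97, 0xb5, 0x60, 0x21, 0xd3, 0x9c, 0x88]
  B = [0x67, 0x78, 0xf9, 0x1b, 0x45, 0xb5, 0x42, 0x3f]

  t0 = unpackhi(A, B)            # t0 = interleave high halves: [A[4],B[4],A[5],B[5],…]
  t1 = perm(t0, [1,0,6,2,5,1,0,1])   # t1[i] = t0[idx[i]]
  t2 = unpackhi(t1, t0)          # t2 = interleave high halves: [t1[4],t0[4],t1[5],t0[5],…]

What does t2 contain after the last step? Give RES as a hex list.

RES = [ 0x42  0x9c  0x45  0x42  0x21  0x88  0x45  0x3f ]

→ t0 |21|45|d3|b5|9c|42|88|3f|
→ t1 |45|21|88|d3|42|45|21|45|
→ t2 |42|9c|45|42|21|88|45|3f|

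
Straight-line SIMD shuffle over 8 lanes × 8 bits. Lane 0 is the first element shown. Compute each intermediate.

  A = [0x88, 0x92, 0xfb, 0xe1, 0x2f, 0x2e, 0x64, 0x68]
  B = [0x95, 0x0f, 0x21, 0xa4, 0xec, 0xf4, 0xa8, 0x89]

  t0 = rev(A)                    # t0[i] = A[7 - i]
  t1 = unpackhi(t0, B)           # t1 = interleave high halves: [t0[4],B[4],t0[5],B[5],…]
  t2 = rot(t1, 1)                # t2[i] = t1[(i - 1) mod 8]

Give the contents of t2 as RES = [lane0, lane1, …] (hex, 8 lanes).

RES = [ 0x89  0xe1  0xec  0xfb  0xf4  0x92  0xa8  0x88 ]

t0 = [0x68, 0x64, 0x2e, 0x2f, 0xe1, 0xfb, 0x92, 0x88]
t1 = [0xe1, 0xec, 0xfb, 0xf4, 0x92, 0xa8, 0x88, 0x89]
t2 = [0x89, 0xe1, 0xec, 0xfb, 0xf4, 0x92, 0xa8, 0x88]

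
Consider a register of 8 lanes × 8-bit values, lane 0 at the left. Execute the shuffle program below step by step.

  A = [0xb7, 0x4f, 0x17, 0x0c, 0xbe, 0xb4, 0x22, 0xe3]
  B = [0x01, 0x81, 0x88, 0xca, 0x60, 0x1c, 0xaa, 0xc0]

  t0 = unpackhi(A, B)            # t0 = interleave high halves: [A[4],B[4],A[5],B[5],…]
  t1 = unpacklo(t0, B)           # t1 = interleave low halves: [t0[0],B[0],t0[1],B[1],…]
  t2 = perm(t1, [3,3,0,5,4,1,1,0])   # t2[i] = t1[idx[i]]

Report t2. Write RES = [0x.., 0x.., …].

RES = [0x81, 0x81, 0xbe, 0x88, 0xb4, 0x01, 0x01, 0xbe]

  t0: be 60 b4 1c 22 aa e3 c0
  t1: be 01 60 81 b4 88 1c ca
  t2: 81 81 be 88 b4 01 01 be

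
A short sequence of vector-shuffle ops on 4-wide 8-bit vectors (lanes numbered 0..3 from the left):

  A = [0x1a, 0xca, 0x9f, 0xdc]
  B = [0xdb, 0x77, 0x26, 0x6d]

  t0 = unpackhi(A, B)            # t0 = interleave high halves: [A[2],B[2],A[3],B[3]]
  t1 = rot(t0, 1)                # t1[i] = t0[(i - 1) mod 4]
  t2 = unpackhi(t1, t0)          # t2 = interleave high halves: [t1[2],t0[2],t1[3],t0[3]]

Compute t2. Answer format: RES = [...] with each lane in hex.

t0 = [0x9f, 0x26, 0xdc, 0x6d]
t1 = [0x6d, 0x9f, 0x26, 0xdc]
t2 = [0x26, 0xdc, 0xdc, 0x6d]

RES = [ 0x26  0xdc  0xdc  0x6d ]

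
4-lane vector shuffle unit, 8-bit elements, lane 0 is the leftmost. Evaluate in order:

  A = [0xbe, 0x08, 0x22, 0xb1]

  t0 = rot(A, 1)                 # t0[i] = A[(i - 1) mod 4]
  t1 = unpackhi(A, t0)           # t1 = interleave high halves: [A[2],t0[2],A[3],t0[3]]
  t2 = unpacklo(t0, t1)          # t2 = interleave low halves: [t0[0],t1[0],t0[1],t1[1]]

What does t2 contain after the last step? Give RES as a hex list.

RES = [ 0xb1  0x22  0xbe  0x08 ]

  t0: b1 be 08 22
  t1: 22 08 b1 22
  t2: b1 22 be 08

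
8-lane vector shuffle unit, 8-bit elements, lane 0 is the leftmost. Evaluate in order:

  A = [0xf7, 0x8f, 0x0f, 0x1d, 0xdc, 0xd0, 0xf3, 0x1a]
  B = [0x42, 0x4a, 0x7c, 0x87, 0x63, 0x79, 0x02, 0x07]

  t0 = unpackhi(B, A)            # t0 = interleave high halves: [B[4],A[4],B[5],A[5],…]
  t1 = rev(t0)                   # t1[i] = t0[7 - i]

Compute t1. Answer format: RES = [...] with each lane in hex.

  t0: 63 dc 79 d0 02 f3 07 1a
  t1: 1a 07 f3 02 d0 79 dc 63

RES = [ 0x1a  0x07  0xf3  0x02  0xd0  0x79  0xdc  0x63 ]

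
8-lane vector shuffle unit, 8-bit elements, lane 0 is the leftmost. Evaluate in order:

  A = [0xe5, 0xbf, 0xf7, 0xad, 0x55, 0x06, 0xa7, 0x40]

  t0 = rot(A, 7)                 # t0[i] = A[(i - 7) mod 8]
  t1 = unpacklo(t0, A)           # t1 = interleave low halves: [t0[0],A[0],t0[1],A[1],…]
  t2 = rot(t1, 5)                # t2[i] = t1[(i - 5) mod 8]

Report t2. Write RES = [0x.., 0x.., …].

  t0: bf f7 ad 55 06 a7 40 e5
  t1: bf e5 f7 bf ad f7 55 ad
  t2: bf ad f7 55 ad bf e5 f7

RES = [ 0xbf  0xad  0xf7  0x55  0xad  0xbf  0xe5  0xf7 ]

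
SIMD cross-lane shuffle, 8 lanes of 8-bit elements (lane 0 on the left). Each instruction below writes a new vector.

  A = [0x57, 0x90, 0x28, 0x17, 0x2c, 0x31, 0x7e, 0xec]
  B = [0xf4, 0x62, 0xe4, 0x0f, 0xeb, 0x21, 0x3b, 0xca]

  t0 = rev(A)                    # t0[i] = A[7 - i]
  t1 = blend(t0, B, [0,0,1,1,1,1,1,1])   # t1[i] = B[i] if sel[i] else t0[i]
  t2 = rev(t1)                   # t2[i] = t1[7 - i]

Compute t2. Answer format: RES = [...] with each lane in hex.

RES = [0xca, 0x3b, 0x21, 0xeb, 0x0f, 0xe4, 0x7e, 0xec]

t0 = [0xec, 0x7e, 0x31, 0x2c, 0x17, 0x28, 0x90, 0x57]
t1 = [0xec, 0x7e, 0xe4, 0x0f, 0xeb, 0x21, 0x3b, 0xca]
t2 = [0xca, 0x3b, 0x21, 0xeb, 0x0f, 0xe4, 0x7e, 0xec]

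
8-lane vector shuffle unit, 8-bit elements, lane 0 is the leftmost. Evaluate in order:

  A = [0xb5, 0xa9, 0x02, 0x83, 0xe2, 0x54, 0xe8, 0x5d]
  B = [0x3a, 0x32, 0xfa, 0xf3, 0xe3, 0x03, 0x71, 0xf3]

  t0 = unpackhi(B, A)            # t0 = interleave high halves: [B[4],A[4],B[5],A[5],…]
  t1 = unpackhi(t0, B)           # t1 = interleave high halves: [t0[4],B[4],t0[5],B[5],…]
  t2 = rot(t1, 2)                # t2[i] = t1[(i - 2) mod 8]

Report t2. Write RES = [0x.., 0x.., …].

RES = [ 0x5d  0xf3  0x71  0xe3  0xe8  0x03  0xf3  0x71 ]

  t0: e3 e2 03 54 71 e8 f3 5d
  t1: 71 e3 e8 03 f3 71 5d f3
  t2: 5d f3 71 e3 e8 03 f3 71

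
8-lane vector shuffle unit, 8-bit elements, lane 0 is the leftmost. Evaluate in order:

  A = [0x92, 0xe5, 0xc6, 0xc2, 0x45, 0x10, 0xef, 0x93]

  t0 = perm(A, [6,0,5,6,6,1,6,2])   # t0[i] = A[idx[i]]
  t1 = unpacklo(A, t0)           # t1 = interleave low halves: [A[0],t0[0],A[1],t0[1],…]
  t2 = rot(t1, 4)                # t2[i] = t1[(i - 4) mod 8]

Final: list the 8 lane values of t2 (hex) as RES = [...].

→ t0 |ef|92|10|ef|ef|e5|ef|c6|
→ t1 |92|ef|e5|92|c6|10|c2|ef|
→ t2 |c6|10|c2|ef|92|ef|e5|92|

RES = [0xc6, 0x10, 0xc2, 0xef, 0x92, 0xef, 0xe5, 0x92]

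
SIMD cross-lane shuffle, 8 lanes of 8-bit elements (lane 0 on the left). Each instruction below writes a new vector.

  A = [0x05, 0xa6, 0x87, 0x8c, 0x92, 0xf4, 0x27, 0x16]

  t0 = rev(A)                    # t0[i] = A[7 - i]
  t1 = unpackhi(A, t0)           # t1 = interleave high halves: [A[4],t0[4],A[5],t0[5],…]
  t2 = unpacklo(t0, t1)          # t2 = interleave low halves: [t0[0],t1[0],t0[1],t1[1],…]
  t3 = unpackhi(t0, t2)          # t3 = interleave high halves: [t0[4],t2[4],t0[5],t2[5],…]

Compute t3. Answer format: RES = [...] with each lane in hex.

RES = [0x8c, 0xf4, 0x87, 0xf4, 0xa6, 0x92, 0x05, 0x87]

  t0: 16 27 f4 92 8c 87 a6 05
  t1: 92 8c f4 87 27 a6 16 05
  t2: 16 92 27 8c f4 f4 92 87
  t3: 8c f4 87 f4 a6 92 05 87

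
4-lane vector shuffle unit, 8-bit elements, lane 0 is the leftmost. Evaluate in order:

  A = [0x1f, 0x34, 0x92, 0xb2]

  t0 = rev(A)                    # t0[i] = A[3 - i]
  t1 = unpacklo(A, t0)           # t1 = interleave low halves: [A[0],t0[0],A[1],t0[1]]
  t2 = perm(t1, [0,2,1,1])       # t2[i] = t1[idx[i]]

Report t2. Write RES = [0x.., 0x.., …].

t0 = [0xb2, 0x92, 0x34, 0x1f]
t1 = [0x1f, 0xb2, 0x34, 0x92]
t2 = [0x1f, 0x34, 0xb2, 0xb2]

RES = [0x1f, 0x34, 0xb2, 0xb2]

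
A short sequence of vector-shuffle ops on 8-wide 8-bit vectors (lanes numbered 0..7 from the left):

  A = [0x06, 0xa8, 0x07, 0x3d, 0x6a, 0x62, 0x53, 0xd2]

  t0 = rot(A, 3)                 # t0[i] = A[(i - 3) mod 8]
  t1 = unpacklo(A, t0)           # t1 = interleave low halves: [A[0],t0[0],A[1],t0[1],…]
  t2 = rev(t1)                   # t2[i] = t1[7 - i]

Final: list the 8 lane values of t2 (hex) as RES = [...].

RES = [ 0x06  0x3d  0xd2  0x07  0x53  0xa8  0x62  0x06 ]

t0 = [0x62, 0x53, 0xd2, 0x06, 0xa8, 0x07, 0x3d, 0x6a]
t1 = [0x06, 0x62, 0xa8, 0x53, 0x07, 0xd2, 0x3d, 0x06]
t2 = [0x06, 0x3d, 0xd2, 0x07, 0x53, 0xa8, 0x62, 0x06]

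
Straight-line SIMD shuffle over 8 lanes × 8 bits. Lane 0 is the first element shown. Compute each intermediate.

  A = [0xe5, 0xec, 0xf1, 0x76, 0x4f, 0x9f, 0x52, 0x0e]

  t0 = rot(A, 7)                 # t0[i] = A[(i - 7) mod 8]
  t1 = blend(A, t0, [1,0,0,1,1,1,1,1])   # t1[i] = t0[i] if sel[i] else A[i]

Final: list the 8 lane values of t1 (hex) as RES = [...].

RES = [0xec, 0xec, 0xf1, 0x4f, 0x9f, 0x52, 0x0e, 0xe5]

t0 = [0xec, 0xf1, 0x76, 0x4f, 0x9f, 0x52, 0x0e, 0xe5]
t1 = [0xec, 0xec, 0xf1, 0x4f, 0x9f, 0x52, 0x0e, 0xe5]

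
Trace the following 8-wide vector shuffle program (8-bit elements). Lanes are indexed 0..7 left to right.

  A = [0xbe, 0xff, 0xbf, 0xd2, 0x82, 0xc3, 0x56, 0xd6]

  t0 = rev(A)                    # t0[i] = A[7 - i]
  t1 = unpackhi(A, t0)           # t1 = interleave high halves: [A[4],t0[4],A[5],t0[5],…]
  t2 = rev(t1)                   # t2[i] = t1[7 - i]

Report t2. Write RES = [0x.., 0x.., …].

t0 = [0xd6, 0x56, 0xc3, 0x82, 0xd2, 0xbf, 0xff, 0xbe]
t1 = [0x82, 0xd2, 0xc3, 0xbf, 0x56, 0xff, 0xd6, 0xbe]
t2 = [0xbe, 0xd6, 0xff, 0x56, 0xbf, 0xc3, 0xd2, 0x82]

RES = [0xbe, 0xd6, 0xff, 0x56, 0xbf, 0xc3, 0xd2, 0x82]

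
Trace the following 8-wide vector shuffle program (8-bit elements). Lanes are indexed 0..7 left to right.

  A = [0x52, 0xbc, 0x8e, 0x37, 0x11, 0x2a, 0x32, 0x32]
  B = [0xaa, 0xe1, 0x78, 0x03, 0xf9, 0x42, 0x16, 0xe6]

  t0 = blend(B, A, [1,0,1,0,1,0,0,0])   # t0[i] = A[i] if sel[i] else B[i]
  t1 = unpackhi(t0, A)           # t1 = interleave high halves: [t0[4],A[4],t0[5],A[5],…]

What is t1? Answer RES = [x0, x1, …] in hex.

RES = [0x11, 0x11, 0x42, 0x2a, 0x16, 0x32, 0xe6, 0x32]

t0 = [0x52, 0xe1, 0x8e, 0x03, 0x11, 0x42, 0x16, 0xe6]
t1 = [0x11, 0x11, 0x42, 0x2a, 0x16, 0x32, 0xe6, 0x32]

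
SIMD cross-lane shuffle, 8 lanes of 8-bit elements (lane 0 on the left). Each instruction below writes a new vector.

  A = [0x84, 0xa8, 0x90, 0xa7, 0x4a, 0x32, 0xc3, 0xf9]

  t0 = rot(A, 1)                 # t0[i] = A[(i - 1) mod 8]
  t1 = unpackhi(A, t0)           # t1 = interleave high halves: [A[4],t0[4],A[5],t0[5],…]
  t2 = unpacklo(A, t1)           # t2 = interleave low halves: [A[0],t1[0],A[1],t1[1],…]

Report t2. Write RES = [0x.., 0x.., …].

  t0: f9 84 a8 90 a7 4a 32 c3
  t1: 4a a7 32 4a c3 32 f9 c3
  t2: 84 4a a8 a7 90 32 a7 4a

RES = [0x84, 0x4a, 0xa8, 0xa7, 0x90, 0x32, 0xa7, 0x4a]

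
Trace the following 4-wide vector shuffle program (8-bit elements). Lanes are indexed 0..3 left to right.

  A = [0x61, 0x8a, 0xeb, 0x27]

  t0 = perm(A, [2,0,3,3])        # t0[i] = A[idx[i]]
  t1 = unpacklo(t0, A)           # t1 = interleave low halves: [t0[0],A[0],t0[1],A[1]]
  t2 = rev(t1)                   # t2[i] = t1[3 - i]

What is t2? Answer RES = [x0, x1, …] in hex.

→ t0 |eb|61|27|27|
→ t1 |eb|61|61|8a|
→ t2 |8a|61|61|eb|

RES = [ 0x8a  0x61  0x61  0xeb ]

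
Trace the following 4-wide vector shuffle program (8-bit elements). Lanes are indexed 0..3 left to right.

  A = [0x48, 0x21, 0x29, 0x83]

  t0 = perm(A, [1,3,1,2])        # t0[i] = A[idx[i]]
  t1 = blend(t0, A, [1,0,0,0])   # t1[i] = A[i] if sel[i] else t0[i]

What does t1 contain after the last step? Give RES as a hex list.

t0 = [0x21, 0x83, 0x21, 0x29]
t1 = [0x48, 0x83, 0x21, 0x29]

RES = [0x48, 0x83, 0x21, 0x29]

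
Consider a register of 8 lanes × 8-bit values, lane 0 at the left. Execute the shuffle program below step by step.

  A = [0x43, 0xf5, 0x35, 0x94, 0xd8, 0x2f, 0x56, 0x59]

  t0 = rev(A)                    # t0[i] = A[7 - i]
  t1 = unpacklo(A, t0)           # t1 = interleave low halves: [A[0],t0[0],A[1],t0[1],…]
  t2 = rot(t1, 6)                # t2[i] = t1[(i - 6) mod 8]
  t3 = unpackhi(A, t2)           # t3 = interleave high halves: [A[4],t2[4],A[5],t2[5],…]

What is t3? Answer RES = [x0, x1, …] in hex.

  t0: 59 56 2f d8 94 35 f5 43
  t1: 43 59 f5 56 35 2f 94 d8
  t2: f5 56 35 2f 94 d8 43 59
  t3: d8 94 2f d8 56 43 59 59

RES = [0xd8, 0x94, 0x2f, 0xd8, 0x56, 0x43, 0x59, 0x59]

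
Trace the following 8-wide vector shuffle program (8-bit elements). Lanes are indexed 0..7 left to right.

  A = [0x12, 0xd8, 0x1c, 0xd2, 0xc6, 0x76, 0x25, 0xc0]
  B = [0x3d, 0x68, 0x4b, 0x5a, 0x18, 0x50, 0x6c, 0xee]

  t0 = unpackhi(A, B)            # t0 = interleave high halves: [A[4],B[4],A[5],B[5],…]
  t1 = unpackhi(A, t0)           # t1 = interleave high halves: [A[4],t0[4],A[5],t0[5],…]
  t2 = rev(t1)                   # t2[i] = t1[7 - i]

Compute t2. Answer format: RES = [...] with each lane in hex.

RES = [ 0xee  0xc0  0xc0  0x25  0x6c  0x76  0x25  0xc6 ]

t0 = [0xc6, 0x18, 0x76, 0x50, 0x25, 0x6c, 0xc0, 0xee]
t1 = [0xc6, 0x25, 0x76, 0x6c, 0x25, 0xc0, 0xc0, 0xee]
t2 = [0xee, 0xc0, 0xc0, 0x25, 0x6c, 0x76, 0x25, 0xc6]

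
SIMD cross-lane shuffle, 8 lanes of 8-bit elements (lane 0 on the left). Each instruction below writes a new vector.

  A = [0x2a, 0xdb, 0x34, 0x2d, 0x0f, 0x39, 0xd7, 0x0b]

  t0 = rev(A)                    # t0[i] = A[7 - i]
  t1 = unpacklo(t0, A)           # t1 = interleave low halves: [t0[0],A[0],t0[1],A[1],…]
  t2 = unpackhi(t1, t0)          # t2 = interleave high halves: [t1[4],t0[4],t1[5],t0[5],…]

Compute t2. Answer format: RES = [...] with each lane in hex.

RES = [ 0x39  0x2d  0x34  0x34  0x0f  0xdb  0x2d  0x2a ]

t0 = [0x0b, 0xd7, 0x39, 0x0f, 0x2d, 0x34, 0xdb, 0x2a]
t1 = [0x0b, 0x2a, 0xd7, 0xdb, 0x39, 0x34, 0x0f, 0x2d]
t2 = [0x39, 0x2d, 0x34, 0x34, 0x0f, 0xdb, 0x2d, 0x2a]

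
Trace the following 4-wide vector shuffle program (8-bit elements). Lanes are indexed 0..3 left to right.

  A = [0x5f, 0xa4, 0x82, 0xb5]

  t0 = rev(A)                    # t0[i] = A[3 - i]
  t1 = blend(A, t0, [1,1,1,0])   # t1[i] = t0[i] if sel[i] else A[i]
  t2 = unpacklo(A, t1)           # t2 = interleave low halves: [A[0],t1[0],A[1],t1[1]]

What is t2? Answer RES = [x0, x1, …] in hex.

  t0: b5 82 a4 5f
  t1: b5 82 a4 b5
  t2: 5f b5 a4 82

RES = [0x5f, 0xb5, 0xa4, 0x82]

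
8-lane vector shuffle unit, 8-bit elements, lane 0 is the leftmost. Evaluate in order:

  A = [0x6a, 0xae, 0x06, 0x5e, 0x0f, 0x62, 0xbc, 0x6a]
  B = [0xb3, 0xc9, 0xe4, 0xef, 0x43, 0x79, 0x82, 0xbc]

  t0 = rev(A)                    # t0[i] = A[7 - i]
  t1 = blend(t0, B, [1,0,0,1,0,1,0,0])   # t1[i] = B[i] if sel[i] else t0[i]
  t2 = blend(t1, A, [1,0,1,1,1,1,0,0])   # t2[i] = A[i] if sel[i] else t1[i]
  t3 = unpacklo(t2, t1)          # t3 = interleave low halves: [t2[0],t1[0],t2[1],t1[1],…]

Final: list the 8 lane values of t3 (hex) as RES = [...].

RES = [ 0x6a  0xb3  0xbc  0xbc  0x06  0x62  0x5e  0xef ]

t0 = [0x6a, 0xbc, 0x62, 0x0f, 0x5e, 0x06, 0xae, 0x6a]
t1 = [0xb3, 0xbc, 0x62, 0xef, 0x5e, 0x79, 0xae, 0x6a]
t2 = [0x6a, 0xbc, 0x06, 0x5e, 0x0f, 0x62, 0xae, 0x6a]
t3 = [0x6a, 0xb3, 0xbc, 0xbc, 0x06, 0x62, 0x5e, 0xef]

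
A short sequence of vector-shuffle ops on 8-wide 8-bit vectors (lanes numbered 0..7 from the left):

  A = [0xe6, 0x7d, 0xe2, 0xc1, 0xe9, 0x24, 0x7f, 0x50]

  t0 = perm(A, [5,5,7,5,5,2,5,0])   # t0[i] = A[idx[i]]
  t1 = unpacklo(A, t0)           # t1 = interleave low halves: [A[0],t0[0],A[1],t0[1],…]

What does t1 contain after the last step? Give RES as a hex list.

RES = [0xe6, 0x24, 0x7d, 0x24, 0xe2, 0x50, 0xc1, 0x24]

→ t0 |24|24|50|24|24|e2|24|e6|
→ t1 |e6|24|7d|24|e2|50|c1|24|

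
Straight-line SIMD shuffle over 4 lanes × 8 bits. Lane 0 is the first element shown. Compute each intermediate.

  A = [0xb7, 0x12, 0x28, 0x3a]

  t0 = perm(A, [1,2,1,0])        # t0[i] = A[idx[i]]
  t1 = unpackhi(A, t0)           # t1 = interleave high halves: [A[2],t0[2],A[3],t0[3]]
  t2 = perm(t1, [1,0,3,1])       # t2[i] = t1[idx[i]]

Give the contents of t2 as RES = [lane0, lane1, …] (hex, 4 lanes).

RES = [ 0x12  0x28  0xb7  0x12 ]

  t0: 12 28 12 b7
  t1: 28 12 3a b7
  t2: 12 28 b7 12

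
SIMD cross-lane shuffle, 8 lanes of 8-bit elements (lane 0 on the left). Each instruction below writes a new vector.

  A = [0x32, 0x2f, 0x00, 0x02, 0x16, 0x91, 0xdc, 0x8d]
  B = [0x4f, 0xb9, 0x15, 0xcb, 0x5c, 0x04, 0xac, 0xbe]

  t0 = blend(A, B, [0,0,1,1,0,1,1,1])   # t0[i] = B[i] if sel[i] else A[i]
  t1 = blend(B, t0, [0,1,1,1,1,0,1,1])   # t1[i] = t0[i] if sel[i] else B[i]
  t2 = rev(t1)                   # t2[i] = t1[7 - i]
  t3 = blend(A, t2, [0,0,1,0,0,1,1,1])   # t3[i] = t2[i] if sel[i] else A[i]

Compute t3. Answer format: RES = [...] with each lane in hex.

  t0: 32 2f 15 cb 16 04 ac be
  t1: 4f 2f 15 cb 16 04 ac be
  t2: be ac 04 16 cb 15 2f 4f
  t3: 32 2f 04 02 16 15 2f 4f

RES = [ 0x32  0x2f  0x04  0x02  0x16  0x15  0x2f  0x4f ]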